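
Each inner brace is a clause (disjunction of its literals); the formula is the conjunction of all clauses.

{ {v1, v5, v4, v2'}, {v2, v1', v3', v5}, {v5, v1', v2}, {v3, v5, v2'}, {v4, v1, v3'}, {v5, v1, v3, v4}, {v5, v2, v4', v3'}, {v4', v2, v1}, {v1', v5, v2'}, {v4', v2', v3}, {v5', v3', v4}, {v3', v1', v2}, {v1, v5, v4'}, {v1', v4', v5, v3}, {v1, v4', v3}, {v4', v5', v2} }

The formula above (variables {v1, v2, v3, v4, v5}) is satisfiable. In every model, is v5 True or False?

True

Suppose v5 = 0.
Try v1 = 0.
(v4') alone gives v4 = 0.
(v2') alone gives v2 = 0.
(v3') alone gives v3 = 0.
Now (v3) is unsatisfied and unit — conflict.
That branch fails; take v1 = 1 instead.
(v2) alone gives v2 = 1.
Now (v2') is unsatisfied and unit — conflict.
Both values of v1 lead to a conflict.
So every satisfying assignment has v5 = True.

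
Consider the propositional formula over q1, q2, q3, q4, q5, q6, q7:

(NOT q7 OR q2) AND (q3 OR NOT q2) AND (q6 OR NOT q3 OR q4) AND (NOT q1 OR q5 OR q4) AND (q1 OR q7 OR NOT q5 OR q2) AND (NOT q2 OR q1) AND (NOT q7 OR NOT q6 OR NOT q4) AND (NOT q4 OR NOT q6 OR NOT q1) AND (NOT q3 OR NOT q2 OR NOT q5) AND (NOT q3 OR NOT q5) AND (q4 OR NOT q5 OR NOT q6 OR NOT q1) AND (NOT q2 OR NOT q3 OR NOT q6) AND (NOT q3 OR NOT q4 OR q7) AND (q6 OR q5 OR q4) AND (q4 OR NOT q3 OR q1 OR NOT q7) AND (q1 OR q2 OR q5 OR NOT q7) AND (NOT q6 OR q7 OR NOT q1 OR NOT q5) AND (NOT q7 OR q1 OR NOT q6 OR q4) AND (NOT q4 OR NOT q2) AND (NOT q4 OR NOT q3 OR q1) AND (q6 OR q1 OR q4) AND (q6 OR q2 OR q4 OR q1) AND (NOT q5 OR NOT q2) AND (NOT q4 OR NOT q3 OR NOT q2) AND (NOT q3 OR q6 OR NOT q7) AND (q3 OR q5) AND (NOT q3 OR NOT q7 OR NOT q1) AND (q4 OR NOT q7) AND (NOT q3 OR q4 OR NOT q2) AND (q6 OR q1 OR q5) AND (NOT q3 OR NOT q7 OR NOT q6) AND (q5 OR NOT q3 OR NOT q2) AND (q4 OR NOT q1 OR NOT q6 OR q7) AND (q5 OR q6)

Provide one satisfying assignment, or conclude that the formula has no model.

q1 ↦ true,  q2 ↦ false,  q3 ↦ false,  q4 ↦ false,  q5 ↦ true,  q6 ↦ false,  q7 ↦ false

Try q7 = false.
Try q3 = false.
From the singleton clause (NOT q2), q2 = false.
From the singleton clause (q5), q5 = true.
From the singleton clause (q1), q1 = true.
From the singleton clause (NOT q6), q6 = false.
No clause remains; q4 is free.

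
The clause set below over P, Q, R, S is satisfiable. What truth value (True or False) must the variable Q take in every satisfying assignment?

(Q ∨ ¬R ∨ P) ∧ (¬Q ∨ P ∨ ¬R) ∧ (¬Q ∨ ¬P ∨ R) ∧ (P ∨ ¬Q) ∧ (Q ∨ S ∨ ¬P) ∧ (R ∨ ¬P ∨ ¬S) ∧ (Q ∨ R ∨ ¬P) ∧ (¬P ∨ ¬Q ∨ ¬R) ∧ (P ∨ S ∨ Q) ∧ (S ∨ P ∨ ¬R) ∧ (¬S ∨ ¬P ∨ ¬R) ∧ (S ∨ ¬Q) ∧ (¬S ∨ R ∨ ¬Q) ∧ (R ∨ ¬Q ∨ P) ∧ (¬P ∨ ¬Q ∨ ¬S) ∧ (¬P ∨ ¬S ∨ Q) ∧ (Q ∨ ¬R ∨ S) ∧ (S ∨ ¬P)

False

Suppose Q = True.
(P) alone gives P = True.
(R) alone gives R = True.
That conflicts with the unit clause (¬R).
So every satisfying assignment has Q = False.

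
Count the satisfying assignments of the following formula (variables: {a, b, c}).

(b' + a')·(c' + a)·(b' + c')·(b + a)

There are 2^3 = 8 truth assignments over (a, b, c).
Check each against the 4 clauses (columns in the order a, b, c):
  F F F  ✗ fails (b + a)
  F F T  ✗ fails (c' + a)
  F T F  ✓ satisfies all
  F T T  ✗ fails (c' + a)
  T F F  ✓ satisfies all
  T F T  ✓ satisfies all
  T T F  ✗ fails (b' + a')
  T T T  ✗ fails (b' + a')
3 of the 8 rows are models.

3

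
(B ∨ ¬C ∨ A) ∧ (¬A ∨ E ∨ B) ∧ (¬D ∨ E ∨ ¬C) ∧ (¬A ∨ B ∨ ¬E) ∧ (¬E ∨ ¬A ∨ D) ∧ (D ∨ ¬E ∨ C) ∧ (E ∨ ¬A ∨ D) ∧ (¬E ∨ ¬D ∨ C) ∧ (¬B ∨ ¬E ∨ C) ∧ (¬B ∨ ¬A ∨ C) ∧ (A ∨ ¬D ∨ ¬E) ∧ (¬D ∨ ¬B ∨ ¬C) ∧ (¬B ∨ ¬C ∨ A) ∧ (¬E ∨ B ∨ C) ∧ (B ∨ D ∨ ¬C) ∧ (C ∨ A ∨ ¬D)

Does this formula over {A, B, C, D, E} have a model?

Suppose B = False.
Suppose C = False.
(¬E) alone gives E = False.
(¬A) alone gives A = False.
(¬D) alone gives D = False.
Every clause now holds.
A satisfying assignment: A=False, B=False, C=False, D=False, E=False.

Yes, satisfiable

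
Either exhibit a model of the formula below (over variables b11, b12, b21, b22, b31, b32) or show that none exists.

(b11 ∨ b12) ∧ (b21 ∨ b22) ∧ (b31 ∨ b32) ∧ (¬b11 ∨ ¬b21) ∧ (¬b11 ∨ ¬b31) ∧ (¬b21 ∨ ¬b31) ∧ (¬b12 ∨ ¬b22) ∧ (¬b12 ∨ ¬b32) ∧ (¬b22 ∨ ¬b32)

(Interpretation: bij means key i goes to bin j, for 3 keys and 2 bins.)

UNSATISFIABLE

Try b11 = True.
From the singleton clause (¬b21), b21 = False.
From the singleton clause (b22), b22 = True.
From the singleton clause (¬b31), b31 = False.
From the singleton clause (b32), b32 = True.
That conflicts with the unit clause (¬b32).
Undo b11 and try b11 = False.
From the singleton clause (b12), b12 = True.
From the singleton clause (¬b22), b22 = False.
From the singleton clause (b21), b21 = True.
From the singleton clause (¬b31), b31 = False.
From the singleton clause (b32), b32 = True.
That conflicts with the unit clause (¬b32).
Both values of b11 lead to a conflict.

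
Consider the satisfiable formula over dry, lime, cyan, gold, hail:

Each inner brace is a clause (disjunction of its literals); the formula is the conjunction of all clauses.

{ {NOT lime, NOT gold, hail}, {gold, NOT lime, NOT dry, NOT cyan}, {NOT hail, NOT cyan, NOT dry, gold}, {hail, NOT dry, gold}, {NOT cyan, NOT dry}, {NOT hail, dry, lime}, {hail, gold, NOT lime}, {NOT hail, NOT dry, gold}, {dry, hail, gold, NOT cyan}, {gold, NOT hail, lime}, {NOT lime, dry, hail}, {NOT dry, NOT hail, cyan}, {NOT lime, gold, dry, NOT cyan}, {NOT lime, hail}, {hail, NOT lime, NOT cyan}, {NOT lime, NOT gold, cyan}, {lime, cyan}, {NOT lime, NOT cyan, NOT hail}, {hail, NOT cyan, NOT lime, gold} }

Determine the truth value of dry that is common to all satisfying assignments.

Suppose dry = true.
From the singleton clause (NOT cyan), cyan = false.
From the singleton clause (NOT hail), hail = false.
From the singleton clause (gold), gold = true.
From the singleton clause (NOT lime), lime = false.
Now (lime) is unsatisfied and unit — conflict.
So every satisfying assignment has dry = False.

False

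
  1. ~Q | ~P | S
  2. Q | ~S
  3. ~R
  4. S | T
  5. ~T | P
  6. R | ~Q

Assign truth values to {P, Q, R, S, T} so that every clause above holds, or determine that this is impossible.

Unit clause (~R) forces R = 0.
Unit clause (~Q) forces Q = 0.
Unit clause (~S) forces S = 0.
Unit clause (T) forces T = 1.
Unit clause (P) forces P = 1.
This assignment satisfies each clause.

P=1; Q=0; R=0; S=0; T=1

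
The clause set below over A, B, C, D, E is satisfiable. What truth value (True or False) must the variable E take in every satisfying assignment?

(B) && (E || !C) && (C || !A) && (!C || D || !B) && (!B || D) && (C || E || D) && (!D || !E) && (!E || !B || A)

Suppose E = true.
From the singleton clause (B), B = true.
From the singleton clause (D), D = true.
But (!D) is also a unit clause — contradiction.
So every satisfying assignment has E = False.

False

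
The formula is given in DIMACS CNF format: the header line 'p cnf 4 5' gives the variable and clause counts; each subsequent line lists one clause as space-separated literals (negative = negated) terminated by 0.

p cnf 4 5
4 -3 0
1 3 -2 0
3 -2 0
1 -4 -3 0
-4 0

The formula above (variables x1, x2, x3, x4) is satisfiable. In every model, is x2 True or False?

False

Suppose x2 = True.
Unit clause (x3) forces x3 = True.
Unit clause (x4) forces x4 = True.
That conflicts with the unit clause (¬x4).
So every satisfying assignment has x2 = False.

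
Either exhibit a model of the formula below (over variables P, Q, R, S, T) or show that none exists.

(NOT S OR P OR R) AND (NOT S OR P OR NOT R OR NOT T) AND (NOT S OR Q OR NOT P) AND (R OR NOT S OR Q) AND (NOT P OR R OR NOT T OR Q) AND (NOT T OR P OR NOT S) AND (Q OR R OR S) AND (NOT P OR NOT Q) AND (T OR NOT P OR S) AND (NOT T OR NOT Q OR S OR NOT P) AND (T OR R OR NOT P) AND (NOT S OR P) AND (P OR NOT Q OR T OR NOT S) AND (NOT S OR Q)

P ↦ false,  Q ↦ false,  R ↦ true,  S ↦ false,  T ↦ false

Branch on P: set P = false.
Unit clause (NOT S) forces S = false.
Branch on Q: set Q = false.
Unit clause (R) forces R = true.
No clause remains; T is free.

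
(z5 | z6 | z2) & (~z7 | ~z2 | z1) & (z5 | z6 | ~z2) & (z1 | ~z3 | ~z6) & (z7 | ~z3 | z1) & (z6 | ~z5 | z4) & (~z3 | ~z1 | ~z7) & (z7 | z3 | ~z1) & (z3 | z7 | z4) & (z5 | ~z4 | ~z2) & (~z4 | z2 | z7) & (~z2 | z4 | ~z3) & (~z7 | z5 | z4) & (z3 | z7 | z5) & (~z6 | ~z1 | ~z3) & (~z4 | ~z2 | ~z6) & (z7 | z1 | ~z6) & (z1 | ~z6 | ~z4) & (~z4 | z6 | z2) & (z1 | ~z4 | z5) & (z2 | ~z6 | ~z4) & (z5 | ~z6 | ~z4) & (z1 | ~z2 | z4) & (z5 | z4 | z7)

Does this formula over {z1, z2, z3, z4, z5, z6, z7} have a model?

Yes

Try z5 = 1.
Try z6 = 0.
Unit clause (z4) forces z4 = 1.
Unit clause (z2) forces z2 = 1.
Try z7 = 0.
Try z3 = 1.
Unit clause (z1) forces z1 = 1.
All clauses are satisfied.
A satisfying assignment: z1=1,  z2=1,  z3=1,  z4=1,  z5=1,  z6=0,  z7=0.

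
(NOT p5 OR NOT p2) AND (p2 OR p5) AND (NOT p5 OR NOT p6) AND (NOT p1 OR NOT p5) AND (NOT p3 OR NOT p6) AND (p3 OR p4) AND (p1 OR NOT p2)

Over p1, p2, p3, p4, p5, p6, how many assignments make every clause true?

There are 2^6 = 64 truth assignments over (p1, p2, p3, p4, p5, p6).
Split on p4. With p4 = true, the clauses containing p4 are satisfied and NOT p4 drops from the rest; 5 of the 2^5 = 32 assignments to the other variables satisfy what remains.
With p4 = false, by the same count on the reduced clause set, 2 assignments work.
Total: 5 + 2 = 7.

7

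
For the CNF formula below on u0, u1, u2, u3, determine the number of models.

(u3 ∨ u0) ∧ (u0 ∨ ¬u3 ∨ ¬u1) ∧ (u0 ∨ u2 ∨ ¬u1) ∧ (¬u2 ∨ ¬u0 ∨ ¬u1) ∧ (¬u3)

There are 2^4 = 16 truth assignments over (u0, u1, u2, u3).
Split on u1. With u1 = True, the clauses containing u1 are satisfied and ¬u1 drops from the rest; 1 of the 2^3 = 8 assignments to the other variables satisfy what remains.
With u1 = False, by the same count on the reduced clause set, 2 assignments work.
Total: 1 + 2 = 3.

3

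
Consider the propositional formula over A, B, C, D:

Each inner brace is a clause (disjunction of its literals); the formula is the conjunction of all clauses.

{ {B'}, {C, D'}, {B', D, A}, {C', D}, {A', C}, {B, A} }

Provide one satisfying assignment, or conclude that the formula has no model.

A: 1,  B: 0,  C: 1,  D: 1

The clause (B') is unit, so B = 0.
The clause (A) is unit, so A = 1.
The clause (C) is unit, so C = 1.
The clause (D) is unit, so D = 1.
All clauses are satisfied.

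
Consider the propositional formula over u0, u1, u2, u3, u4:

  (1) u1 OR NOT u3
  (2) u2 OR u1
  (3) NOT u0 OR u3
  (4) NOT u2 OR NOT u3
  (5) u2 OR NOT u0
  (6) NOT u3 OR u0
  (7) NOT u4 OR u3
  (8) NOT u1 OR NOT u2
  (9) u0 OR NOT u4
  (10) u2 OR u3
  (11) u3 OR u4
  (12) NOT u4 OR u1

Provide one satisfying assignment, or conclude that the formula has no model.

Suppose u1 = true.
From the singleton clause (NOT u2), u2 = false.
From the singleton clause (NOT u0), u0 = false.
From the singleton clause (NOT u3), u3 = false.
Now (u3) is unsatisfied and unit — conflict.
Undo u1 and try u1 = false.
From the singleton clause (NOT u3), u3 = false.
From the singleton clause (u2), u2 = true.
From the singleton clause (NOT u0), u0 = false.
From the singleton clause (NOT u4), u4 = false.
Now (u4) is unsatisfied and unit — conflict.
Both values of u1 lead to a conflict.

UNSATISFIABLE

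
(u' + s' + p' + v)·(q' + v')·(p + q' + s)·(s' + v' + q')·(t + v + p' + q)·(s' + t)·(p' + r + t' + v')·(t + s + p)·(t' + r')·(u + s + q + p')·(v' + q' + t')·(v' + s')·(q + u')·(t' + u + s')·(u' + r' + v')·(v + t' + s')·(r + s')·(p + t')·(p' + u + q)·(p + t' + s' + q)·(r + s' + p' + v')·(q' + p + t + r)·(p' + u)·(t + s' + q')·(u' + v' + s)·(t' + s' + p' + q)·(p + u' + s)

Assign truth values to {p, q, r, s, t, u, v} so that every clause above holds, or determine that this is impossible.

Try q = 1.
The clause (v') is unit, so v = 0.
Try p = 1.
The clause (u) is unit, so u = 1.
The clause (s') is unit, so s = 0.
Try t = 0.
No clause remains; r is free.

p: 1,  q: 1,  r: 1,  s: 0,  t: 0,  u: 1,  v: 0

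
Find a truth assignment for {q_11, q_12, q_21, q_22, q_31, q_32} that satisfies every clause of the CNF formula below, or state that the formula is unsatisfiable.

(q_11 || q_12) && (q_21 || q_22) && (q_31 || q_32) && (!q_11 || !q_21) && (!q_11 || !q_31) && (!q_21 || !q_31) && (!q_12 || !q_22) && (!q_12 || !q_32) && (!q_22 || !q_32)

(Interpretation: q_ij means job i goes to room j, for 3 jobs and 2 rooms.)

Branch on q_11: set q_11 = true.
(!q_21) alone gives q_21 = false.
(q_22) alone gives q_22 = true.
(!q_31) alone gives q_31 = false.
(q_32) alone gives q_32 = true.
But (!q_32) is also a unit clause — contradiction.
Undo q_11 and try q_11 = false.
(q_12) alone gives q_12 = true.
(!q_22) alone gives q_22 = false.
(q_21) alone gives q_21 = true.
(!q_31) alone gives q_31 = false.
(q_32) alone gives q_32 = true.
But (!q_32) is also a unit clause — contradiction.
Both values of q_11 lead to a conflict.

UNSATISFIABLE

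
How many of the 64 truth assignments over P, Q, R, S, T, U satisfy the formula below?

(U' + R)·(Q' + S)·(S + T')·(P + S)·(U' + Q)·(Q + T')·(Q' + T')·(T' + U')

There are 2^6 = 64 truth assignments over (P, Q, R, S, T, U).
Split on S. With S = 1, the clauses containing S are satisfied and S' drops from the rest; 10 of the 2^5 = 32 assignments to the other variables satisfy what remains.
With S = 0, by the same count on the reduced clause set, 2 assignments work.
Total: 10 + 2 = 12.

12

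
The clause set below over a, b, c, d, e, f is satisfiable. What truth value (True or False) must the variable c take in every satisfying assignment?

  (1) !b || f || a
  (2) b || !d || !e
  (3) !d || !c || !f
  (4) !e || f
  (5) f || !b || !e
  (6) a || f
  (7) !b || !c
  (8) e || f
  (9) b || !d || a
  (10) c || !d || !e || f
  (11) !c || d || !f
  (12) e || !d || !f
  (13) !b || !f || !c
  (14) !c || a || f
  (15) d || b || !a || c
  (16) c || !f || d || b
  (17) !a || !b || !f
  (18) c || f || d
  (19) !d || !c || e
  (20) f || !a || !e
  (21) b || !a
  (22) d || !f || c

Suppose c = true.
The clause (!b) is unit, so b = false.
The clause (!a) is unit, so a = false.
The clause (f) is unit, so f = true.
The clause (!d) is unit, so d = false.
That conflicts with the unit clause (d).
So every satisfying assignment has c = False.

False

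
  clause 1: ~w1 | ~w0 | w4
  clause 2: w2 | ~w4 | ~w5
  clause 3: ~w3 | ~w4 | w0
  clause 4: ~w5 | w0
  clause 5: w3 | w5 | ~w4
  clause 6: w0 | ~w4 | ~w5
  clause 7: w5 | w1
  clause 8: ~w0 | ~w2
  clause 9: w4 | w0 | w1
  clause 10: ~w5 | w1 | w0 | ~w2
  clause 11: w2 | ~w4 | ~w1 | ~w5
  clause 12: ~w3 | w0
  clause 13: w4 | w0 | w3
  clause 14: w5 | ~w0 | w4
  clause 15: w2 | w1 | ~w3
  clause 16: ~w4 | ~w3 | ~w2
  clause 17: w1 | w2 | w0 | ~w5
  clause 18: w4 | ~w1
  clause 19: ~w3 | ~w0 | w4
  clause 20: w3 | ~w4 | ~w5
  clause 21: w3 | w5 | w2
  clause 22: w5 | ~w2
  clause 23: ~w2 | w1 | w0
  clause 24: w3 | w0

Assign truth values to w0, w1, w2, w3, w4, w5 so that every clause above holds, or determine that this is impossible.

Case w5 = 0:
(w1) alone gives w1 = 1.
(w4) alone gives w4 = 1.
(w3) alone gives w3 = 1.
(w0) alone gives w0 = 1.
(~w2) alone gives w2 = 0.
All clauses are satisfied.

w0: 1,  w1: 1,  w2: 0,  w3: 1,  w4: 1,  w5: 0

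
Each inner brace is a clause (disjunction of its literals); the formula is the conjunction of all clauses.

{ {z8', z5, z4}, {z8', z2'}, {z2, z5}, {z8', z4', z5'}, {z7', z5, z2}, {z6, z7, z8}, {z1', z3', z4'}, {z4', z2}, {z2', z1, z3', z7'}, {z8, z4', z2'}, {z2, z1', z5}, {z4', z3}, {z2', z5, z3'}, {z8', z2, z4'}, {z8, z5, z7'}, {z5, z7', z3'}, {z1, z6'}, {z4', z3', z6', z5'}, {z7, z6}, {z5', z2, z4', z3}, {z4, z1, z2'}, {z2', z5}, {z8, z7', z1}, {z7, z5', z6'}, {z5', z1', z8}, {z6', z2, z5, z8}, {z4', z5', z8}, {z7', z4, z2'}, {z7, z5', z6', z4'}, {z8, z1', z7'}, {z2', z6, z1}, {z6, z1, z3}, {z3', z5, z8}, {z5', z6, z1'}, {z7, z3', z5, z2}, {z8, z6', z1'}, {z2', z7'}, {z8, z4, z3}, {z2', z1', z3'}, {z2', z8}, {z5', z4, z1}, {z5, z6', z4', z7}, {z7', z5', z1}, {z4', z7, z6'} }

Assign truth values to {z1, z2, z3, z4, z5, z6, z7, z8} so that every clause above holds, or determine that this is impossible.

z1=1; z2=0; z3=0; z4=0; z5=1; z6=1; z7=1; z8=1

Suppose z8 = 1.
(z2') alone gives z2 = 0.
(z5) alone gives z5 = 1.
(z4') alone gives z4 = 0.
(z1) alone gives z1 = 1.
(z6) alone gives z6 = 1.
(z7) alone gives z7 = 1.
No clause remains; z3 is free.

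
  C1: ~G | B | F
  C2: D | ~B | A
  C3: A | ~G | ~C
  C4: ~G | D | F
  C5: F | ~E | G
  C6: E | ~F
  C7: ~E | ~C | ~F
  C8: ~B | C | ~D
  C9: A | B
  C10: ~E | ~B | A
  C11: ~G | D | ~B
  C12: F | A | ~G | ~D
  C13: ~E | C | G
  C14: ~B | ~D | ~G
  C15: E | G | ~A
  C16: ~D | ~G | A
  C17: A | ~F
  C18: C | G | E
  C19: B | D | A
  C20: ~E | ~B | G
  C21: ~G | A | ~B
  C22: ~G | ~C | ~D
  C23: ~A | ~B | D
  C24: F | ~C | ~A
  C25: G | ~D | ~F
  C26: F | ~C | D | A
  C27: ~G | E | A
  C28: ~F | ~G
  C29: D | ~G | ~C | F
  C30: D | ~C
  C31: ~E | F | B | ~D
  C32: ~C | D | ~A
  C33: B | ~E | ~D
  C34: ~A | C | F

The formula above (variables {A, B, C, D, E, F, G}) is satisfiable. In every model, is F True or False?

False

Suppose F = 1.
From the singleton clause (E), E = 1.
From the singleton clause (~C), C = 0.
From the singleton clause (G), G = 1.
That conflicts with the unit clause (~G).
So every satisfying assignment has F = False.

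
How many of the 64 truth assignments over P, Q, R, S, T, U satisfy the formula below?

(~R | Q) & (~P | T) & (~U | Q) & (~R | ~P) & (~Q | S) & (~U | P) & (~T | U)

5

There are 2^6 = 64 truth assignments over (P, Q, R, S, T, U).
Split on R. With R = 1, the clauses containing R are satisfied and ~R drops from the rest; 1 of the 2^5 = 32 assignments to the other variables satisfy what remains.
With R = 0, by the same count on the reduced clause set, 4 assignments work.
(One model: P=F, Q=F, R=F, S=F, T=F, U=F.)
Total: 1 + 4 = 5.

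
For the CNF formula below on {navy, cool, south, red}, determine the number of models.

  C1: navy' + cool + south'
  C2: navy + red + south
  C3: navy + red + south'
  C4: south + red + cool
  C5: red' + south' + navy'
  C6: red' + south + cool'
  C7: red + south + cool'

5

There are 2^4 = 16 truth assignments over (navy, cool, south, red).
Check each against the 7 clauses (columns in the order navy, cool, south, red):
  F F F F  ✗ fails (navy + red + south)
  F F F T  ✓ satisfies all
  F F T F  ✗ fails (navy + red + south')
  F F T T  ✓ satisfies all
  F T F F  ✗ fails (navy + red + south)
  F T F T  ✗ fails (red' + south + cool')
  F T T F  ✗ fails (navy + red + south')
  F T T T  ✓ satisfies all
  T F F F  ✗ fails (south + red + cool)
  T F F T  ✓ satisfies all
  T F T F  ✗ fails (navy' + cool + south')
  T F T T  ✗ fails (navy' + cool + south')
  T T F F  ✗ fails (red + south + cool')
  T T F T  ✗ fails (red' + south + cool')
  T T T F  ✓ satisfies all
  T T T T  ✗ fails (red' + south' + navy')
5 of the 16 rows are models.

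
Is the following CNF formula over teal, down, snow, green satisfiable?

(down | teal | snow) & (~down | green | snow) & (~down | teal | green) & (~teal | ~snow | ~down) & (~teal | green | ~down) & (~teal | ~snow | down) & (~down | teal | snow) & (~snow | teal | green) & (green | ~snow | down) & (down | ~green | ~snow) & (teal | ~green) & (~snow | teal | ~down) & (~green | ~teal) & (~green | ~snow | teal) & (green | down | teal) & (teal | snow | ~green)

Try teal = 1.
Unit clause (~green) forces green = 0.
Unit clause (~down) forces down = 0.
Unit clause (~snow) forces snow = 0.
This assignment satisfies each clause.
A satisfying assignment: teal=1, down=0, snow=0, green=0.

Yes, satisfiable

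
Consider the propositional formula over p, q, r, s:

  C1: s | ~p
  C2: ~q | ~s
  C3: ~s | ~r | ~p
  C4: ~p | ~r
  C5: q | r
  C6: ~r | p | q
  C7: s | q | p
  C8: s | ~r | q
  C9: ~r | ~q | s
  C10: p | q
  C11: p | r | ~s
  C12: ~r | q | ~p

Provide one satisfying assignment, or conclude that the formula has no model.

Branch on s: set s = 0.
(~p) alone gives p = 0.
(q) alone gives q = 1.
(~r) alone gives r = 0.
Every clause now holds.

p: 0,  q: 1,  r: 0,  s: 0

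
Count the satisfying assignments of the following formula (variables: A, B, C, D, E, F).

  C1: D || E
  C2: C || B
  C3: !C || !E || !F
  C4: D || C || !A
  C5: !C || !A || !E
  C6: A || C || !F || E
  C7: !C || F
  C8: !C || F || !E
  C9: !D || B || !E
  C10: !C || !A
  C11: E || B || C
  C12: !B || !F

6

There are 2^6 = 64 truth assignments over (A, B, C, D, E, F).
Split on E. With E = true, the clauses containing E are satisfied and !E drops from the rest; 3 of the 2^5 = 32 assignments to the other variables satisfy what remains.
With E = false, by the same count on the reduced clause set, 3 assignments work.
(One model: A=F, B=F, C=T, D=T, E=F, F=T.)
Total: 3 + 3 = 6.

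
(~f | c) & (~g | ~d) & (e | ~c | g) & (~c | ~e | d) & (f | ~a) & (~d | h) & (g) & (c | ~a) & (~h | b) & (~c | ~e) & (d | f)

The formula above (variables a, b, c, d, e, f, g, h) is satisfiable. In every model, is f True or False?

Suppose f = 0.
The clause (~a) is unit, so a = 0.
The clause (g) is unit, so g = 1.
The clause (~d) is unit, so d = 0.
That conflicts with the unit clause (d).
So every satisfying assignment has f = True.

True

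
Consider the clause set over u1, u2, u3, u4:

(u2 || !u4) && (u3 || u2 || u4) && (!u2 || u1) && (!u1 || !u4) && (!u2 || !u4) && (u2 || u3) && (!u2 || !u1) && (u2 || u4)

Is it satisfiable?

Branch on u2: set u2 = true.
The clause (u1) is unit, so u1 = true.
But (!u1) is also a unit clause — contradiction.
So u2 must be the other value — set u2 = false.
The clause (!u4) is unit, so u4 = false.
But (u4) is also a unit clause — contradiction.
Either choice for u2 ends in contradiction.
No assignment satisfies every clause.

No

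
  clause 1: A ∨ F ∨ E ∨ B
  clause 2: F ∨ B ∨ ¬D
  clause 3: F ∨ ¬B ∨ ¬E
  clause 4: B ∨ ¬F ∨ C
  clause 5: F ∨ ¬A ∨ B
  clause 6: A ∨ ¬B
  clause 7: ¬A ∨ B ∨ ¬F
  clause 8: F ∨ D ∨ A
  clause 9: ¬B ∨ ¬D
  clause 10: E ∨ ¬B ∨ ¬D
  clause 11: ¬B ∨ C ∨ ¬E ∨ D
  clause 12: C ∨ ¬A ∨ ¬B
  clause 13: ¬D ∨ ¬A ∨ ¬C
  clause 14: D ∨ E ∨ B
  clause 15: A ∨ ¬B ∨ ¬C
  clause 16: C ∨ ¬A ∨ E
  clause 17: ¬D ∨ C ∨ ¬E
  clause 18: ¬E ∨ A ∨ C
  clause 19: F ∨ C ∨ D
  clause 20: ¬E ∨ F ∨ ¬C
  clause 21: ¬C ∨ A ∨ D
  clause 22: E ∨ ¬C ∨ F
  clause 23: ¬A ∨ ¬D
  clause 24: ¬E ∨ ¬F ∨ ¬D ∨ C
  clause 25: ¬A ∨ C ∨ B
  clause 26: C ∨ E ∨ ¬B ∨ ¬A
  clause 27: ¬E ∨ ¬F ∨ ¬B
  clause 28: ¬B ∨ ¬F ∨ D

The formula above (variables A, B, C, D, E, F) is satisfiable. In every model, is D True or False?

Suppose D = False.
Branch on A: set A = True.
Branch on F: set F = True.
The clause (B) is unit, so B = True.
That conflicts with the unit clause (¬B).
So F must be the other value — set F = False.
The clause (B) is unit, so B = True.
The clause (¬E) is unit, so E = False.
The clause (C) is unit, so C = True.
That conflicts with the unit clause (¬C).
Either choice for F ends in contradiction.
So A must be the other value — set A = False.
The clause (¬B) is unit, so B = False.
The clause (F) is unit, so F = True.
The clause (C) is unit, so C = True.
That conflicts with the unit clause (¬C).
Either choice for A ends in contradiction.
So every satisfying assignment has D = True.

True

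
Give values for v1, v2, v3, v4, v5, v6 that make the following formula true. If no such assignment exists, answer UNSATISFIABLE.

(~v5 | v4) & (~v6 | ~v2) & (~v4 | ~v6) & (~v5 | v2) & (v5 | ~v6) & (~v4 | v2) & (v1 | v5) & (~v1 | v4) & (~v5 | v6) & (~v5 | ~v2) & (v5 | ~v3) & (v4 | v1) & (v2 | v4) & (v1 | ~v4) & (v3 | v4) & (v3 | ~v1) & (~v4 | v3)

UNSATISFIABLE

Case v5 = 0:
The clause (~v6) is unit, so v6 = 0.
The clause (v1) is unit, so v1 = 1.
The clause (v4) is unit, so v4 = 1.
The clause (v2) is unit, so v2 = 1.
The clause (~v3) is unit, so v3 = 0.
That conflicts with the unit clause (v3).
So v5 must be the other value — set v5 = 1.
The clause (v4) is unit, so v4 = 1.
The clause (~v6) is unit, so v6 = 0.
That conflicts with the unit clause (v6).
Either choice for v5 ends in contradiction.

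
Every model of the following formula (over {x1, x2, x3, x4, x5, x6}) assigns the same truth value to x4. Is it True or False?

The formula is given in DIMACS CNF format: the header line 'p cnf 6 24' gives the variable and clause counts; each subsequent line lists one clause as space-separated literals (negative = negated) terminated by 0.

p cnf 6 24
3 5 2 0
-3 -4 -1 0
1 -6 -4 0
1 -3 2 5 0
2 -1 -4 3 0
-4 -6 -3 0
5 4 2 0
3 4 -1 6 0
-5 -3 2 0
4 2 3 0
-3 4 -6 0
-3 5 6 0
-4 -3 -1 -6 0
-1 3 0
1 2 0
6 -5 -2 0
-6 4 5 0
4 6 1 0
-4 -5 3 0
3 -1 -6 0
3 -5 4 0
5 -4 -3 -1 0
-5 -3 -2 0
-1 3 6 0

Suppose x4 = False.
Try x5 = True.
(x3) alone gives x3 = True.
(x2) alone gives x2 = True.
Now (¬x2) is unsatisfied and unit — conflict.
So x5 must be the other value — set x5 = False.
(x2) alone gives x2 = True.
(¬x6) alone gives x6 = False.
(¬x3) alone gives x3 = False.
(¬x1) alone gives x1 = False.
Now (x1) is unsatisfied and unit — conflict.
Either choice for x5 ends in contradiction.
So every satisfying assignment has x4 = True.

True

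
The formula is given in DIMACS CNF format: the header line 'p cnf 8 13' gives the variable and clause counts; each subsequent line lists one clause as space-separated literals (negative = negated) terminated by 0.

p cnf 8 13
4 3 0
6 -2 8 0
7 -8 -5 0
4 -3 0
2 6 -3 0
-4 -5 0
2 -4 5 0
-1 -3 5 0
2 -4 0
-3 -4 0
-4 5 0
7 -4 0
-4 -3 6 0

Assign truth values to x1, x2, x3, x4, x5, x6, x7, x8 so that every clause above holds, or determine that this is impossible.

UNSATISFIABLE

Case x4 = True:
From the singleton clause (¬x5), x5 = False.
But (x5) is also a unit clause — contradiction.
Undo x4 and try x4 = False.
From the singleton clause (x3), x3 = True.
But (¬x3) is also a unit clause — contradiction.
Both values of x4 lead to a conflict.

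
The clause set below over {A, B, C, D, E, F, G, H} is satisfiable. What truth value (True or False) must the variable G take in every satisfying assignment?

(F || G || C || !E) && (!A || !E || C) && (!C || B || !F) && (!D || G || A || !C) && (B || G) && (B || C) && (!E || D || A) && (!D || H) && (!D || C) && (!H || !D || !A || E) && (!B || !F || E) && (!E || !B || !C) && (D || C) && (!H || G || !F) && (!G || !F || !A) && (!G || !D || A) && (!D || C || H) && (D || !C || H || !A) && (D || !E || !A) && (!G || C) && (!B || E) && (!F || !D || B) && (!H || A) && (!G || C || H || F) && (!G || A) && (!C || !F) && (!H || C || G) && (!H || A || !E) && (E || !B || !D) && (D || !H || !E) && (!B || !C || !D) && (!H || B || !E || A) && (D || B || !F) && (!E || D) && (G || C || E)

True

Suppose G = false.
From the singleton clause (B), B = true.
From the singleton clause (E), E = true.
From the singleton clause (!C), C = false.
From the singleton clause (F), F = true.
From the singleton clause (!A), A = false.
From the singleton clause (D), D = true.
That conflicts with the unit clause (!D).
So every satisfying assignment has G = True.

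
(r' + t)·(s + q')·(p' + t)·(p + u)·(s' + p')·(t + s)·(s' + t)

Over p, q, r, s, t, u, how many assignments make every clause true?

There are 2^6 = 64 truth assignments over (p, q, r, s, t, u).
Split on u. With u = 1, the clauses containing u are satisfied and u' drops from the rest; 8 of the 2^5 = 32 assignments to the other variables satisfy what remains.
With u = 0, by the same count on the reduced clause set, 2 assignments work.
(One model: p=F, q=F, r=F, s=F, t=T, u=T.)
Total: 8 + 2 = 10.

10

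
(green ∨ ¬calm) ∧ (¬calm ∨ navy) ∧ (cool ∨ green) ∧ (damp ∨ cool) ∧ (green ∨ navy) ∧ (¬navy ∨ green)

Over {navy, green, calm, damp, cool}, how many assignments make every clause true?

9

There are 2^5 = 32 truth assignments over (navy, green, calm, damp, cool).
Split on green. With green = True, the clauses containing green are satisfied and ¬green drops from the rest; 9 of the 2^4 = 16 assignments to the other variables satisfy what remains.
With green = False, by the same count on the reduced clause set, 0 assignments work.
(One model: navy=F, green=T, calm=F, damp=F, cool=T.)
Total: 9 + 0 = 9.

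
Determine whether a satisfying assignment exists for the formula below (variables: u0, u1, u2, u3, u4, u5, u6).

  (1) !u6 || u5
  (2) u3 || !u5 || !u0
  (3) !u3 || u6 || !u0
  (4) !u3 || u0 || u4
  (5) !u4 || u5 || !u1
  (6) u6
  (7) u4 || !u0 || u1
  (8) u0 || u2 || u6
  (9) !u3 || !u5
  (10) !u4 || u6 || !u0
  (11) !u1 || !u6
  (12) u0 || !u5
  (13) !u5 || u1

From the singleton clause (u6), u6 = true.
From the singleton clause (u5), u5 = true.
From the singleton clause (!u3), u3 = false.
From the singleton clause (!u0), u0 = false.
That conflicts with the unit clause (u0).
No assignment satisfies every clause.

Unsatisfiable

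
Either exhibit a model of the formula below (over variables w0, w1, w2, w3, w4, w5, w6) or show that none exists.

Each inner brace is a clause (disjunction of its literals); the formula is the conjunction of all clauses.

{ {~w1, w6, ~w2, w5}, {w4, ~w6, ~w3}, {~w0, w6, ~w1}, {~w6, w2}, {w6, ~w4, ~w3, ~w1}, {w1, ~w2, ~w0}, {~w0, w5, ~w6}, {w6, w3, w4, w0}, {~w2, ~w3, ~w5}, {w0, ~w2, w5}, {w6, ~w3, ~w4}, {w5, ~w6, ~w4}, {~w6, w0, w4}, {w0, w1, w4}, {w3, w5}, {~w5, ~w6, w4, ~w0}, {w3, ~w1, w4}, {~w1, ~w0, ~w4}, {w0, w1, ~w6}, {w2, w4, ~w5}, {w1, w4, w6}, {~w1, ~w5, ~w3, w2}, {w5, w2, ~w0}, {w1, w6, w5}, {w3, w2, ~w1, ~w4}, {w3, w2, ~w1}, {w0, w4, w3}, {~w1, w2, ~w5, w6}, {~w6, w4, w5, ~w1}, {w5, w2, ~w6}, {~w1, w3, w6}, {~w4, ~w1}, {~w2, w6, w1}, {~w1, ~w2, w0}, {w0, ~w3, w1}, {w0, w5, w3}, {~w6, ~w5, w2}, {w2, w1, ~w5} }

w0 ↦ 0; w1 ↦ 1; w2 ↦ 0; w3 ↦ 1; w4 ↦ 0; w5 ↦ 0; w6 ↦ 0

Case w6 = 0:
Case w0 = 0:
Case w3 = 1:
From the singleton clause (~w4), w4 = 0.
From the singleton clause (w1), w1 = 1.
From the singleton clause (~w2), w2 = 0.
From the singleton clause (~w5), w5 = 0.
This assignment satisfies each clause.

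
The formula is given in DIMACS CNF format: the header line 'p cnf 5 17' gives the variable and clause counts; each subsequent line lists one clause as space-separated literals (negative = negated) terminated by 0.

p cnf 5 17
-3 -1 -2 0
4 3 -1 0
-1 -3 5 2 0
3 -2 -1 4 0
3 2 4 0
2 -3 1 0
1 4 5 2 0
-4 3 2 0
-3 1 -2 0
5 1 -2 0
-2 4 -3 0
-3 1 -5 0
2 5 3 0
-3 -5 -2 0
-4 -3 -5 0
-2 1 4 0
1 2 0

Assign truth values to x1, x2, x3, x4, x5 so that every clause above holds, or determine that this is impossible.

Branch on x1: set x1 = True.
Branch on x3: set x3 = False.
The clause (x4) is unit, so x4 = True.
The clause (x2) is unit, so x2 = True.
All clauses hold; x5 can take either value.

x1 ↦ True,  x2 ↦ True,  x3 ↦ False,  x4 ↦ True,  x5 ↦ False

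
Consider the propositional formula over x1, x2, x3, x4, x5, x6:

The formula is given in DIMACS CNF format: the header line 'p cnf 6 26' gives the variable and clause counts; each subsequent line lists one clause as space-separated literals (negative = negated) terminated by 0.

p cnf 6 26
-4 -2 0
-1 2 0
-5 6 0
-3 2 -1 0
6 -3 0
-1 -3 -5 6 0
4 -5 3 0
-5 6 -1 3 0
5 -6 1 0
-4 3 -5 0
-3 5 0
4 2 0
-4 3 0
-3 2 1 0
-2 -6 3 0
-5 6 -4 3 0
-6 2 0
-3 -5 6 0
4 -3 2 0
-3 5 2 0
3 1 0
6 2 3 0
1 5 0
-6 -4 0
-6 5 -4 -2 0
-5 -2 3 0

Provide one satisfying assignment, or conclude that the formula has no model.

x1 ↦ False,  x2 ↦ True,  x3 ↦ True,  x4 ↦ False,  x5 ↦ True,  x6 ↦ True

Try x4 = False.
(x2) alone gives x2 = True.
Try x5 = True.
(x6) alone gives x6 = True.
(x3) alone gives x3 = True.
All clauses hold; x1 can take either value.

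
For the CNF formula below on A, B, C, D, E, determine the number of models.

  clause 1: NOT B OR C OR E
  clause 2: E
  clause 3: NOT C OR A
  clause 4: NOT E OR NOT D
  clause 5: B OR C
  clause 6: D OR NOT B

1

There are 2^5 = 32 truth assignments over (A, B, C, D, E).
Split on D. With D = true, the clauses containing D are satisfied and NOT D drops from the rest; 0 of the 2^4 = 16 assignments to the other variables satisfy what remains.
With D = false, by the same count on the reduced clause set, 1 assignment works.
(One model: A=T, B=F, C=T, D=F, E=T.)
Total: 0 + 1 = 1.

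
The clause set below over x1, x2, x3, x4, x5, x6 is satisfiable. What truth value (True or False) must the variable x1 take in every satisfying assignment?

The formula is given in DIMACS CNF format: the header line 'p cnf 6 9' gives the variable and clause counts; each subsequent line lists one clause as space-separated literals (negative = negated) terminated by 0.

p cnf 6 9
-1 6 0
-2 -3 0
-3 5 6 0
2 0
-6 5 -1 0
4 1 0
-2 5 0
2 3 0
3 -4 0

Suppose x1 = False.
Unit clause (x2) forces x2 = True.
Unit clause (¬x3) forces x3 = False.
Unit clause (x4) forces x4 = True.
Now (¬x4) is unsatisfied and unit — conflict.
So every satisfying assignment has x1 = True.

True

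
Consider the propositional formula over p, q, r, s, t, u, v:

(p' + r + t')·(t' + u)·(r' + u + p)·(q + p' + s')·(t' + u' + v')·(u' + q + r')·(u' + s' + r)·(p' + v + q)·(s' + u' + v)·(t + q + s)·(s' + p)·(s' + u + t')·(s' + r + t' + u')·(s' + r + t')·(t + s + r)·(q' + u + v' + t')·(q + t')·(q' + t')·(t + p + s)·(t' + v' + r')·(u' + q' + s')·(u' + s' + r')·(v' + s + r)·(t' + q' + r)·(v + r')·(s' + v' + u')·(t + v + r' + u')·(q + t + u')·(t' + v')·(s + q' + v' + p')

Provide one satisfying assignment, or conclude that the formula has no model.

Branch on t: set t = 0.
Branch on q: set q = 1.
Branch on s: set s = 1.
Unit clause (p) forces p = 1.
Unit clause (u') forces u = 0.
Branch on v: set v = 0.
Unit clause (r') forces r = 0.
All clauses are satisfied.

p=1,  q=1,  r=0,  s=1,  t=0,  u=0,  v=0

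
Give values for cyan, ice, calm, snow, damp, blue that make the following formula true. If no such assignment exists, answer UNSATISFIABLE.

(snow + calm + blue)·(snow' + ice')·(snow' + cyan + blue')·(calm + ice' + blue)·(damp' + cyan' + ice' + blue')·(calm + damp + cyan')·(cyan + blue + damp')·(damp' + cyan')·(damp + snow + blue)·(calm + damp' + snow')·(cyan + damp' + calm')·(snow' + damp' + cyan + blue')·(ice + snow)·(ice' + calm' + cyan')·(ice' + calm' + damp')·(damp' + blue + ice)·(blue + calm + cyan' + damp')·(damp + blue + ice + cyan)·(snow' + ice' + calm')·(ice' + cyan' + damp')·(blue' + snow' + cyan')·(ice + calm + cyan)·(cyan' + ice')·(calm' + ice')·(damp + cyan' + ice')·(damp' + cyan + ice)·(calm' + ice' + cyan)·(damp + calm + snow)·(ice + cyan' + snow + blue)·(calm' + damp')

Try snow = 0.
From the singleton clause (ice), ice = 1.
From the singleton clause (cyan'), cyan = 0.
From the singleton clause (calm'), calm = 0.
From the singleton clause (blue), blue = 1.
From the singleton clause (damp), damp = 1.
All clauses are satisfied.

cyan=0,  ice=1,  calm=0,  snow=0,  damp=1,  blue=1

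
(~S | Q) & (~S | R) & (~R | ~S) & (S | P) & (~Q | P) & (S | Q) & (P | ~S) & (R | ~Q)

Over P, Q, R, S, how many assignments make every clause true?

1

There are 2^4 = 16 truth assignments over (P, Q, R, S).
Split on S. With S = 1, the clauses containing S are satisfied and ~S drops from the rest; 0 of the 2^3 = 8 assignments to the other variables satisfy what remains.
With S = 0, by the same count on the reduced clause set, 1 assignment works.
Total: 0 + 1 = 1.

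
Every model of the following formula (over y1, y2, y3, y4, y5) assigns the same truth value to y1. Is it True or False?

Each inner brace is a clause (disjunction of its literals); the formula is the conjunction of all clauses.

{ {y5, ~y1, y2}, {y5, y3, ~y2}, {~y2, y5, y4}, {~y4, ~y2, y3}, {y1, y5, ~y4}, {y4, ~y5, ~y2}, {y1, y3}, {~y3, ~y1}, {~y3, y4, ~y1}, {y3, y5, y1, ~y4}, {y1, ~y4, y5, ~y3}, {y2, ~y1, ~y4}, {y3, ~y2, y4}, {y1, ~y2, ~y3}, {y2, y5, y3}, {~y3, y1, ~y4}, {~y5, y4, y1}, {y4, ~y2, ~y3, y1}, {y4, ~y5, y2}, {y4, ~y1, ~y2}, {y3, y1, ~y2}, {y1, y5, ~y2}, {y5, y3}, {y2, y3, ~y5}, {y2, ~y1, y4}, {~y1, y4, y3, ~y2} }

False

Suppose y1 = 1.
The clause (~y3) is unit, so y3 = 0.
The clause (y5) is unit, so y5 = 1.
The clause (y2) is unit, so y2 = 1.
The clause (~y4) is unit, so y4 = 0.
Now (y4) is unsatisfied and unit — conflict.
So every satisfying assignment has y1 = False.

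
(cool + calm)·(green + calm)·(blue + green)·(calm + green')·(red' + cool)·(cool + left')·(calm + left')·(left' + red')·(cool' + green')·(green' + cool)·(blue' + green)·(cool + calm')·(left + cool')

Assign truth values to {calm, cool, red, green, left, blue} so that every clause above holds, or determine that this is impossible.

Try cool = 1.
The clause (green') is unit, so green = 0.
The clause (calm) is unit, so calm = 1.
The clause (blue) is unit, so blue = 1.
Now (blue') is unsatisfied and unit — conflict.
That branch fails; take cool = 0 instead.
The clause (calm) is unit, so calm = 1.
Now (calm') is unsatisfied and unit — conflict.
Both values of cool lead to a conflict.

UNSATISFIABLE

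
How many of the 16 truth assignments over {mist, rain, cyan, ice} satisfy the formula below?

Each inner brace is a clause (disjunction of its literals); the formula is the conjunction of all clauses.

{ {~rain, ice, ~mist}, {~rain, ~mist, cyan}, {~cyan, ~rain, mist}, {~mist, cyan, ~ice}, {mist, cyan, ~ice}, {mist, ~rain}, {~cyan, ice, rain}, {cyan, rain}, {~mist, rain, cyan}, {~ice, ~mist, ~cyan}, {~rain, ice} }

There are 2^4 = 16 truth assignments over (mist, rain, cyan, ice).
Check each against the 11 clauses (columns in the order mist, rain, cyan, ice):
  F F F F  ✗ fails (cyan | rain)
  F F F T  ✗ fails (mist | cyan | ~ice)
  F F T F  ✗ fails (~cyan | ice | rain)
  F F T T  ✓ satisfies all
  F T F F  ✗ fails (mist | ~rain)
  F T F T  ✗ fails (mist | cyan | ~ice)
  F T T F  ✗ fails (~cyan | ~rain | mist)
  F T T T  ✗ fails (~cyan | ~rain | mist)
  T F F F  ✗ fails (cyan | rain)
  T F F T  ✗ fails (~mist | cyan | ~ice)
  T F T F  ✗ fails (~cyan | ice | rain)
  T F T T  ✗ fails (~ice | ~mist | ~cyan)
  T T F F  ✗ fails (~rain | ice | ~mist)
  T T F T  ✗ fails (~rain | ~mist | cyan)
  T T T F  ✗ fails (~rain | ice | ~mist)
  T T T T  ✗ fails (~ice | ~mist | ~cyan)
1 of the 16 rows is a model.

1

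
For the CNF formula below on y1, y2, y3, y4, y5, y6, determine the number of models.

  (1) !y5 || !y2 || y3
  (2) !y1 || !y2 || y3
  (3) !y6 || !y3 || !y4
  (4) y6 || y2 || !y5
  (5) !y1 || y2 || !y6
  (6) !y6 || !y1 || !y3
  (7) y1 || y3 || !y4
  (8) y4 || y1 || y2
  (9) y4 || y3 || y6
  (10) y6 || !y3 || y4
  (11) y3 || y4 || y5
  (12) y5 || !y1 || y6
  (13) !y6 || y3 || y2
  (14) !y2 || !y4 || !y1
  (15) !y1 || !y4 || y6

There are 2^6 = 64 truth assignments over (y1, y2, y3, y4, y5, y6).
Split on y2. With y2 = true, the clauses containing y2 are satisfied and !y2 drops from the rest; 4 of the 2^5 = 32 assignments to the other variables satisfy what remains.
With y2 = false, by the same count on the reduced clause set, 1 assignment works.
(One model: y1=F, y2=F, y3=T, y4=T, y5=F, y6=F.)
Total: 4 + 1 = 5.

5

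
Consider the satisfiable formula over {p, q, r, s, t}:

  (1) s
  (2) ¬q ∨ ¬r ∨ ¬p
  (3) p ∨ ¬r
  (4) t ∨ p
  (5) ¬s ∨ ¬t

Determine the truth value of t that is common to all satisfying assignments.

False

Suppose t = True.
The clause (s) is unit, so s = True.
That conflicts with the unit clause (¬s).
So every satisfying assignment has t = False.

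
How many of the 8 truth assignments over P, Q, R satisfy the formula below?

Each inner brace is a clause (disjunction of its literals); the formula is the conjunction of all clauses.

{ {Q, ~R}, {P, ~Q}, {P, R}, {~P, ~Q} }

There are 2^3 = 8 truth assignments over (P, Q, R).
Split on P. With P = 1, the clauses containing P are satisfied and ~P drops from the rest; 1 of the 2^2 = 4 assignments to the other variables satisfy what remains.
With P = 0, by the same count on the reduced clause set, 0 assignments work.
Total: 1 + 0 = 1.

1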